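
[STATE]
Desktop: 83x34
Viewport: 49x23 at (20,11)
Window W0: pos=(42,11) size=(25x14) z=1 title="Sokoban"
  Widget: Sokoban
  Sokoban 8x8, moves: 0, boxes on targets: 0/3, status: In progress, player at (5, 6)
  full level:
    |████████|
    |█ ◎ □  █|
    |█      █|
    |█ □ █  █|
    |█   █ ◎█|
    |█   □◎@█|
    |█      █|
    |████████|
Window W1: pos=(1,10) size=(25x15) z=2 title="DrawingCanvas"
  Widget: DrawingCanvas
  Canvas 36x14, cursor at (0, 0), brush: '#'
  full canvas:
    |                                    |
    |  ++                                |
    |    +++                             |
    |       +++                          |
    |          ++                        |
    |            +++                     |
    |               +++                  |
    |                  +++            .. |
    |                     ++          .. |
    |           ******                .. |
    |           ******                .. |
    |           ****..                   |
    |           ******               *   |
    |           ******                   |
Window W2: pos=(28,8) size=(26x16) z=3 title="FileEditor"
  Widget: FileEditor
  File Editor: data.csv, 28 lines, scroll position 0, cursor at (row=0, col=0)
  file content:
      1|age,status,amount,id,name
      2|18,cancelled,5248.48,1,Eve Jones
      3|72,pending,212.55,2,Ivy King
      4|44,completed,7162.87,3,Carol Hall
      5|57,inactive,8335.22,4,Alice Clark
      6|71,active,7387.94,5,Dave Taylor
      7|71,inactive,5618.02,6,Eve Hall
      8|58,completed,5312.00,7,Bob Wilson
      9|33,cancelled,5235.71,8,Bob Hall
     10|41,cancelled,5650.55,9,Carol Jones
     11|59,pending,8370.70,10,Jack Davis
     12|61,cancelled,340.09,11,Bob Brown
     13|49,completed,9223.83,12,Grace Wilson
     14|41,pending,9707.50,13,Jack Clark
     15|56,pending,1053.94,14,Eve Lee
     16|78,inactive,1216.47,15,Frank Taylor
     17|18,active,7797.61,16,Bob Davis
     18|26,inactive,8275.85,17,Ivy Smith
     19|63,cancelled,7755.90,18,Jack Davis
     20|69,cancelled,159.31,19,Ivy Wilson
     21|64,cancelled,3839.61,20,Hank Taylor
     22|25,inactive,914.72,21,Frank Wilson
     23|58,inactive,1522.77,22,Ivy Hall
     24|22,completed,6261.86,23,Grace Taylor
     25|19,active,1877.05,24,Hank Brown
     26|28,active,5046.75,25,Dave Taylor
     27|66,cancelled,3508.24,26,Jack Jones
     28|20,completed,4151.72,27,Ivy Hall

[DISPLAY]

     ┃  ┃█ge,status,amount,id,na▲┃━━━━━━━━━━━━┓  
─────┨  ┃18,cancelled,5248.48,1,█┃            ┃  
     ┃  ┃72,pending,212.55,2,Ivy░┃────────────┨  
     ┃  ┃44,completed,7162.87,3,░┃            ┃  
     ┃  ┃57,inactive,8335.22,4,A░┃            ┃  
     ┃  ┃71,active,7387.94,5,Dav░┃            ┃  
     ┃  ┃71,inactive,5618.02,6,E░┃            ┃  
     ┃  ┃58,completed,5312.00,7,░┃            ┃  
     ┃  ┃33,cancelled,5235.71,8,░┃            ┃  
+++  ┃  ┃41,cancelled,5650.55,9,░┃            ┃  
   ++┃  ┃59,pending,8370.70,10,J░┃            ┃  
     ┃  ┃61,cancelled,340.09,11,▼┃/3          ┃  
     ┃  ┗━━━━━━━━━━━━━━━━━━━━━━━━┛            ┃  
━━━━━┛                ┗━━━━━━━━━━━━━━━━━━━━━━━┛  
                                                 
                                                 
                                                 
                                                 
                                                 
                                                 
                                                 
                                                 
                                                 


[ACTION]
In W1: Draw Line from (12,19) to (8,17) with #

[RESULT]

     ┃  ┃█ge,status,amount,id,na▲┃━━━━━━━━━━━━┓  
─────┨  ┃18,cancelled,5248.48,1,█┃            ┃  
     ┃  ┃72,pending,212.55,2,Ivy░┃────────────┨  
     ┃  ┃44,completed,7162.87,3,░┃            ┃  
     ┃  ┃57,inactive,8335.22,4,A░┃            ┃  
     ┃  ┃71,active,7387.94,5,Dav░┃            ┃  
     ┃  ┃71,inactive,5618.02,6,E░┃            ┃  
     ┃  ┃58,completed,5312.00,7,░┃            ┃  
     ┃  ┃33,cancelled,5235.71,8,░┃            ┃  
+++  ┃  ┃41,cancelled,5650.55,9,░┃            ┃  
   ++┃  ┃59,pending,8370.70,10,J░┃            ┃  
#    ┃  ┃61,cancelled,340.09,11,▼┃/3          ┃  
#    ┃  ┗━━━━━━━━━━━━━━━━━━━━━━━━┛            ┃  
━━━━━┛                ┗━━━━━━━━━━━━━━━━━━━━━━━┛  
                                                 
                                                 
                                                 
                                                 
                                                 
                                                 
                                                 
                                                 
                                                 


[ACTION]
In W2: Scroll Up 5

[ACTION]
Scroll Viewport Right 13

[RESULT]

status,amount,id,na▲┃━━━━━━━━━━━━┓               
ancelled,5248.48,1,█┃            ┃               
ending,212.55,2,Ivy░┃────────────┨               
ompleted,7162.87,3,░┃            ┃               
nactive,8335.22,4,A░┃            ┃               
ctive,7387.94,5,Dav░┃            ┃               
nactive,5618.02,6,E░┃            ┃               
ompleted,5312.00,7,░┃            ┃               
ancelled,5235.71,8,░┃            ┃               
ancelled,5650.55,9,░┃            ┃               
ending,8370.70,10,J░┃            ┃               
ancelled,340.09,11,▼┃/3          ┃               
━━━━━━━━━━━━━━━━━━━━┛            ┃               
         ┗━━━━━━━━━━━━━━━━━━━━━━━┛               
                                                 
                                                 
                                                 
                                                 
                                                 
                                                 
                                                 
                                                 
                                                 


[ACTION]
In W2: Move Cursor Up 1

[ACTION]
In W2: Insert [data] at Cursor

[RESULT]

█ge,status,amount,i▲┃━━━━━━━━━━━━┓               
ancelled,5248.48,1,█┃            ┃               
ending,212.55,2,Ivy░┃────────────┨               
ompleted,7162.87,3,░┃            ┃               
nactive,8335.22,4,A░┃            ┃               
ctive,7387.94,5,Dav░┃            ┃               
nactive,5618.02,6,E░┃            ┃               
ompleted,5312.00,7,░┃            ┃               
ancelled,5235.71,8,░┃            ┃               
ancelled,5650.55,9,░┃            ┃               
ending,8370.70,10,J░┃            ┃               
ancelled,340.09,11,▼┃/3          ┃               
━━━━━━━━━━━━━━━━━━━━┛            ┃               
         ┗━━━━━━━━━━━━━━━━━━━━━━━┛               
                                                 
                                                 
                                                 
                                                 
                                                 
                                                 
                                                 
                                                 
                                                 


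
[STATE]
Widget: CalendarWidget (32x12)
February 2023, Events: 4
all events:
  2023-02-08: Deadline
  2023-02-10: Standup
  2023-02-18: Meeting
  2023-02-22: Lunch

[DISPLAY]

         February 2023          
Mo Tu We Th Fr Sa Su            
       1  2  3  4  5            
 6  7  8*  9 10* 11 12          
13 14 15 16 17 18* 19           
20 21 22* 23 24 25 26           
27 28                           
                                
                                
                                
                                
                                


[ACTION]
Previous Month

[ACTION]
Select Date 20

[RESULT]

          January 2023          
Mo Tu We Th Fr Sa Su            
                   1            
 2  3  4  5  6  7  8            
 9 10 11 12 13 14 15            
16 17 18 19 [20] 21 22          
23 24 25 26 27 28 29            
30 31                           
                                
                                
                                
                                


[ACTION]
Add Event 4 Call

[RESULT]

          January 2023          
Mo Tu We Th Fr Sa Su            
                   1            
 2  3  4*  5  6  7  8           
 9 10 11 12 13 14 15            
16 17 18 19 [20] 21 22          
23 24 25 26 27 28 29            
30 31                           
                                
                                
                                
                                


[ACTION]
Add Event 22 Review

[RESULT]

          January 2023          
Mo Tu We Th Fr Sa Su            
                   1            
 2  3  4*  5  6  7  8           
 9 10 11 12 13 14 15            
16 17 18 19 [20] 21 22*         
23 24 25 26 27 28 29            
30 31                           
                                
                                
                                
                                


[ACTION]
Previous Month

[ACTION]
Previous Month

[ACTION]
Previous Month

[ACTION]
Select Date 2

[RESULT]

          October 2022          
Mo Tu We Th Fr Sa Su            
                1 [ 2]          
 3  4  5  6  7  8  9            
10 11 12 13 14 15 16            
17 18 19 20 21 22 23            
24 25 26 27 28 29 30            
31                              
                                
                                
                                
                                


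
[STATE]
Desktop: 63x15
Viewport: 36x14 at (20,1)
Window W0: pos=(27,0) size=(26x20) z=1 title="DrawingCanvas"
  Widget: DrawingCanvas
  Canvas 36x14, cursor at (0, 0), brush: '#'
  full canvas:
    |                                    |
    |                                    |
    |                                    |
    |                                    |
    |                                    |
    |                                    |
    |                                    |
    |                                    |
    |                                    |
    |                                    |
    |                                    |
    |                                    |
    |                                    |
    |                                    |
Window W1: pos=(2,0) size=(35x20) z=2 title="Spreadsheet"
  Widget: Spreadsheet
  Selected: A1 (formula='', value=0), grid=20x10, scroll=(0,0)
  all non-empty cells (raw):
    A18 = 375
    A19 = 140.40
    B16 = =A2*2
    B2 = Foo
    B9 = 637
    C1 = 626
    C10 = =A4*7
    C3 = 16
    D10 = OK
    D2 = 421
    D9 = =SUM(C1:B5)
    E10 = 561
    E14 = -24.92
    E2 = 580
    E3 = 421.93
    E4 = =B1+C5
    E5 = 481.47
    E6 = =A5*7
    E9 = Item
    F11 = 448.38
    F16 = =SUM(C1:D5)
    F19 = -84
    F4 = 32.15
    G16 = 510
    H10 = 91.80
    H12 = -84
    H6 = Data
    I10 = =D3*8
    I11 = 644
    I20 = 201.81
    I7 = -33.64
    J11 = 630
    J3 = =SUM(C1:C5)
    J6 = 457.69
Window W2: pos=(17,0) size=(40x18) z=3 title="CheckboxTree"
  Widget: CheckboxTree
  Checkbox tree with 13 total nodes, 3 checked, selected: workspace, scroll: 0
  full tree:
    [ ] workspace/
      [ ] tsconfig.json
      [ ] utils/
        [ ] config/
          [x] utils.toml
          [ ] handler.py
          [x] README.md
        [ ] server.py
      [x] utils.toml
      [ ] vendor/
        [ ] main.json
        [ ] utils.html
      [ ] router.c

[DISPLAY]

heckboxTree                         
────────────────────────────────────
-] workspace/                       
 [ ] tsconfig.json                  
 [-] utils/                         
   [-] config/                      
     [x] utils.toml                 
     [ ] handler.py                 
     [x] README.md                  
   [ ] server.py                    
 [x] utils.toml                     
 [ ] vendor/                        
   [ ] main.json                    
   [ ] utils.html                   


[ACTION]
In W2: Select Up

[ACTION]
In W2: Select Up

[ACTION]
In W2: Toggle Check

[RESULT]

heckboxTree                         
────────────────────────────────────
x] workspace/                       
 [x] tsconfig.json                  
 [x] utils/                         
   [x] config/                      
     [x] utils.toml                 
     [x] handler.py                 
     [x] README.md                  
   [x] server.py                    
 [x] utils.toml                     
 [x] vendor/                        
   [x] main.json                    
   [x] utils.html                   


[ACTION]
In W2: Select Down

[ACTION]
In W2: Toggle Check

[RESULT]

heckboxTree                         
────────────────────────────────────
-] workspace/                       
 [ ] tsconfig.json                  
 [x] utils/                         
   [x] config/                      
     [x] utils.toml                 
     [x] handler.py                 
     [x] README.md                  
   [x] server.py                    
 [x] utils.toml                     
 [x] vendor/                        
   [x] main.json                    
   [x] utils.html                   


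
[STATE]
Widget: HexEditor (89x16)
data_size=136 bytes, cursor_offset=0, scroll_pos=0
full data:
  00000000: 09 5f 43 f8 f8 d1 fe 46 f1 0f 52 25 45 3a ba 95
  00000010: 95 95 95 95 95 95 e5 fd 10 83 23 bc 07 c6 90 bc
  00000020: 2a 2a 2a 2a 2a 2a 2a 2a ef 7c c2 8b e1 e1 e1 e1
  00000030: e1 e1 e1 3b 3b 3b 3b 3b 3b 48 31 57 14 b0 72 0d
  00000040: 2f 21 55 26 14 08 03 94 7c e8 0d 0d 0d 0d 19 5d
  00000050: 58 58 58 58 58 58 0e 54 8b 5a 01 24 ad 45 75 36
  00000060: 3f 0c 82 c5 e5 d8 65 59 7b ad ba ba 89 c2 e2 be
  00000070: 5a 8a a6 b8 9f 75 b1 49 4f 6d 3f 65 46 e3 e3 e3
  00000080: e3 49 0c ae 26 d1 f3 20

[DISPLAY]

00000000  09 5f 43 f8 f8 d1 fe 46  f1 0f 52 25 45 3a ba 95  |._C....F..R%E:..|           
00000010  95 95 95 95 95 95 e5 fd  10 83 23 bc 07 c6 90 bc  |..........#.....|           
00000020  2a 2a 2a 2a 2a 2a 2a 2a  ef 7c c2 8b e1 e1 e1 e1  |********.|......|           
00000030  e1 e1 e1 3b 3b 3b 3b 3b  3b 48 31 57 14 b0 72 0d  |...;;;;;;H1W..r.|           
00000040  2f 21 55 26 14 08 03 94  7c e8 0d 0d 0d 0d 19 5d  |/!U&....|......]|           
00000050  58 58 58 58 58 58 0e 54  8b 5a 01 24 ad 45 75 36  |XXXXXX.T.Z.$.Eu6|           
00000060  3f 0c 82 c5 e5 d8 65 59  7b ad ba ba 89 c2 e2 be  |?.....eY{.......|           
00000070  5a 8a a6 b8 9f 75 b1 49  4f 6d 3f 65 46 e3 e3 e3  |Z....u.IOm?eF...|           
00000080  e3 49 0c ae 26 d1 f3 20                           |.I..&..         |           
                                                                                         
                                                                                         
                                                                                         
                                                                                         
                                                                                         
                                                                                         
                                                                                         


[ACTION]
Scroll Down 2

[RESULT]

00000020  2a 2a 2a 2a 2a 2a 2a 2a  ef 7c c2 8b e1 e1 e1 e1  |********.|......|           
00000030  e1 e1 e1 3b 3b 3b 3b 3b  3b 48 31 57 14 b0 72 0d  |...;;;;;;H1W..r.|           
00000040  2f 21 55 26 14 08 03 94  7c e8 0d 0d 0d 0d 19 5d  |/!U&....|......]|           
00000050  58 58 58 58 58 58 0e 54  8b 5a 01 24 ad 45 75 36  |XXXXXX.T.Z.$.Eu6|           
00000060  3f 0c 82 c5 e5 d8 65 59  7b ad ba ba 89 c2 e2 be  |?.....eY{.......|           
00000070  5a 8a a6 b8 9f 75 b1 49  4f 6d 3f 65 46 e3 e3 e3  |Z....u.IOm?eF...|           
00000080  e3 49 0c ae 26 d1 f3 20                           |.I..&..         |           
                                                                                         
                                                                                         
                                                                                         
                                                                                         
                                                                                         
                                                                                         
                                                                                         
                                                                                         
                                                                                         


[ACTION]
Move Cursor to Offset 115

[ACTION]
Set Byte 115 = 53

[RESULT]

00000020  2a 2a 2a 2a 2a 2a 2a 2a  ef 7c c2 8b e1 e1 e1 e1  |********.|......|           
00000030  e1 e1 e1 3b 3b 3b 3b 3b  3b 48 31 57 14 b0 72 0d  |...;;;;;;H1W..r.|           
00000040  2f 21 55 26 14 08 03 94  7c e8 0d 0d 0d 0d 19 5d  |/!U&....|......]|           
00000050  58 58 58 58 58 58 0e 54  8b 5a 01 24 ad 45 75 36  |XXXXXX.T.Z.$.Eu6|           
00000060  3f 0c 82 c5 e5 d8 65 59  7b ad ba ba 89 c2 e2 be  |?.....eY{.......|           
00000070  5a 8a a6 53 9f 75 b1 49  4f 6d 3f 65 46 e3 e3 e3  |Z..S.u.IOm?eF...|           
00000080  e3 49 0c ae 26 d1 f3 20                           |.I..&..         |           
                                                                                         
                                                                                         
                                                                                         
                                                                                         
                                                                                         
                                                                                         
                                                                                         
                                                                                         
                                                                                         


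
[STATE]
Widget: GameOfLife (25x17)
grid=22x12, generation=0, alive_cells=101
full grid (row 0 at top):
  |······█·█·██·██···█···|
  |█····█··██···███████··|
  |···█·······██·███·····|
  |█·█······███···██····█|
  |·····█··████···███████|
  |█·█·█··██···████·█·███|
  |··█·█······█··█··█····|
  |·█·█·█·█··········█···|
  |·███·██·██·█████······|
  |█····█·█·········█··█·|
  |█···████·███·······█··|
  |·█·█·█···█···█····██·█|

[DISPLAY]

Gen: 0                   
······█·█·██·██···█···   
█····█··██···███████··   
···█·······██·███·····   
█·█······███···██····█   
·····█··████···███████   
█·█·█··██···████·█·███   
··█·█······█··█··█····   
·█·█·█·█··········█···   
·███·██·██·█████······   
█····█·█·········█··█·   
█···████·███·······█··   
·█·█·█···█···█····██·█   
                         
                         
                         
                         


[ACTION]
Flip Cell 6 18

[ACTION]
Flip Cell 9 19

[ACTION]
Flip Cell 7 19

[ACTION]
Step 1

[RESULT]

Gen: 1                   
·······██·█·██··█·██··   
·······███········██··   
·█······█··██·····█···   
········█·········██·█   
···█···█·····█········   
·█··██·██···██·······█   
··█·█████···█·████····   
·█···█·██·██···█·███··   
██·█·█··█···███·····█·   
█·██·········██···███·   
██·····█·██···········   
·····█··██········███·   
                         
                         
                         
                         


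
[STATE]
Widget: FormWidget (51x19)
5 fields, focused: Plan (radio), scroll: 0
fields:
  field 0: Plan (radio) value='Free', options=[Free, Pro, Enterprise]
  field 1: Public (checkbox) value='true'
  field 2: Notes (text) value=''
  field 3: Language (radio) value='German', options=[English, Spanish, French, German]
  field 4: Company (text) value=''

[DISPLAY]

> Plan:       (●) Free  ( ) Pro  ( ) Enterprise    
  Public:     [x]                                  
  Notes:      [                                   ]
  Language:   ( ) English  ( ) Spanish  ( ) French 
  Company:    [                                   ]
                                                   
                                                   
                                                   
                                                   
                                                   
                                                   
                                                   
                                                   
                                                   
                                                   
                                                   
                                                   
                                                   
                                                   


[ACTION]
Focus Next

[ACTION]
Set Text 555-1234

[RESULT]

  Plan:       (●) Free  ( ) Pro  ( ) Enterprise    
> Public:     [x]                                  
  Notes:      [                                   ]
  Language:   ( ) English  ( ) Spanish  ( ) French 
  Company:    [                                   ]
                                                   
                                                   
                                                   
                                                   
                                                   
                                                   
                                                   
                                                   
                                                   
                                                   
                                                   
                                                   
                                                   
                                                   


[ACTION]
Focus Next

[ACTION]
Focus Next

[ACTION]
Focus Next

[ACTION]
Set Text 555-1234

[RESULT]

  Plan:       (●) Free  ( ) Pro  ( ) Enterprise    
  Public:     [x]                                  
  Notes:      [                                   ]
  Language:   ( ) English  ( ) Spanish  ( ) French 
> Company:    [555-1234                           ]
                                                   
                                                   
                                                   
                                                   
                                                   
                                                   
                                                   
                                                   
                                                   
                                                   
                                                   
                                                   
                                                   
                                                   


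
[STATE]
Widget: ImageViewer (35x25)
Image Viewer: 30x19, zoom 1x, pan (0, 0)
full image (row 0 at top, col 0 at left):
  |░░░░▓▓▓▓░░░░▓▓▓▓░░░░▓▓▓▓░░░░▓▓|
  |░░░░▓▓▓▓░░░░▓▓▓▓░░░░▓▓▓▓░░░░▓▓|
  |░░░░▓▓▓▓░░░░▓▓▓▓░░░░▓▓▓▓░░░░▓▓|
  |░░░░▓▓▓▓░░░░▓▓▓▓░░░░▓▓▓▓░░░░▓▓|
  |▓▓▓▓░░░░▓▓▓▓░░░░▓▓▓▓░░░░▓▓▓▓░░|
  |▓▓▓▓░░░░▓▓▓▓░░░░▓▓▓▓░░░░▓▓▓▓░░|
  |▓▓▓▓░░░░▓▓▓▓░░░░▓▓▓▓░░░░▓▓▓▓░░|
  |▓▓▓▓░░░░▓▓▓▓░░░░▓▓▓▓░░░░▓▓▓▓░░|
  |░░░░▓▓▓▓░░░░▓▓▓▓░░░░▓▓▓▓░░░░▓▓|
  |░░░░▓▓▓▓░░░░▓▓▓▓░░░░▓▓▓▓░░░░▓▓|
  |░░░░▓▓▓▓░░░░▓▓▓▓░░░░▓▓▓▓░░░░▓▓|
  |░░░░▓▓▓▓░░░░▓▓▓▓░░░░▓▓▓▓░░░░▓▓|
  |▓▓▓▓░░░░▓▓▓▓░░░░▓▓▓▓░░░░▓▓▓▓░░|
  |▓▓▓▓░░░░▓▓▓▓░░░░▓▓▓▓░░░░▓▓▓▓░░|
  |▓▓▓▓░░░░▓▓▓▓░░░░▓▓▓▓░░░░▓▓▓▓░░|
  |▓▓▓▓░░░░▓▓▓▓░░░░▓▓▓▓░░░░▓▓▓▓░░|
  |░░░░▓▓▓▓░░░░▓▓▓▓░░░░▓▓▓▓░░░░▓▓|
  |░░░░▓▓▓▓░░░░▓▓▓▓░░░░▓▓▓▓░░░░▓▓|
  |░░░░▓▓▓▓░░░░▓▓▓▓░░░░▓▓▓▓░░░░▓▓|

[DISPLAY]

░░░░▓▓▓▓░░░░▓▓▓▓░░░░▓▓▓▓░░░░▓▓     
░░░░▓▓▓▓░░░░▓▓▓▓░░░░▓▓▓▓░░░░▓▓     
░░░░▓▓▓▓░░░░▓▓▓▓░░░░▓▓▓▓░░░░▓▓     
░░░░▓▓▓▓░░░░▓▓▓▓░░░░▓▓▓▓░░░░▓▓     
▓▓▓▓░░░░▓▓▓▓░░░░▓▓▓▓░░░░▓▓▓▓░░     
▓▓▓▓░░░░▓▓▓▓░░░░▓▓▓▓░░░░▓▓▓▓░░     
▓▓▓▓░░░░▓▓▓▓░░░░▓▓▓▓░░░░▓▓▓▓░░     
▓▓▓▓░░░░▓▓▓▓░░░░▓▓▓▓░░░░▓▓▓▓░░     
░░░░▓▓▓▓░░░░▓▓▓▓░░░░▓▓▓▓░░░░▓▓     
░░░░▓▓▓▓░░░░▓▓▓▓░░░░▓▓▓▓░░░░▓▓     
░░░░▓▓▓▓░░░░▓▓▓▓░░░░▓▓▓▓░░░░▓▓     
░░░░▓▓▓▓░░░░▓▓▓▓░░░░▓▓▓▓░░░░▓▓     
▓▓▓▓░░░░▓▓▓▓░░░░▓▓▓▓░░░░▓▓▓▓░░     
▓▓▓▓░░░░▓▓▓▓░░░░▓▓▓▓░░░░▓▓▓▓░░     
▓▓▓▓░░░░▓▓▓▓░░░░▓▓▓▓░░░░▓▓▓▓░░     
▓▓▓▓░░░░▓▓▓▓░░░░▓▓▓▓░░░░▓▓▓▓░░     
░░░░▓▓▓▓░░░░▓▓▓▓░░░░▓▓▓▓░░░░▓▓     
░░░░▓▓▓▓░░░░▓▓▓▓░░░░▓▓▓▓░░░░▓▓     
░░░░▓▓▓▓░░░░▓▓▓▓░░░░▓▓▓▓░░░░▓▓     
                                   
                                   
                                   
                                   
                                   
                                   


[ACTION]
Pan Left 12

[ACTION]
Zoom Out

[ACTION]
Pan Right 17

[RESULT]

░░░▓▓▓▓░░░░▓▓                      
░░░▓▓▓▓░░░░▓▓                      
░░░▓▓▓▓░░░░▓▓                      
░░░▓▓▓▓░░░░▓▓                      
▓▓▓░░░░▓▓▓▓░░                      
▓▓▓░░░░▓▓▓▓░░                      
▓▓▓░░░░▓▓▓▓░░                      
▓▓▓░░░░▓▓▓▓░░                      
░░░▓▓▓▓░░░░▓▓                      
░░░▓▓▓▓░░░░▓▓                      
░░░▓▓▓▓░░░░▓▓                      
░░░▓▓▓▓░░░░▓▓                      
▓▓▓░░░░▓▓▓▓░░                      
▓▓▓░░░░▓▓▓▓░░                      
▓▓▓░░░░▓▓▓▓░░                      
▓▓▓░░░░▓▓▓▓░░                      
░░░▓▓▓▓░░░░▓▓                      
░░░▓▓▓▓░░░░▓▓                      
░░░▓▓▓▓░░░░▓▓                      
                                   
                                   
                                   
                                   
                                   
                                   


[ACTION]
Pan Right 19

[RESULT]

                                   
                                   
                                   
                                   
                                   
                                   
                                   
                                   
                                   
                                   
                                   
                                   
                                   
                                   
                                   
                                   
                                   
                                   
                                   
                                   
                                   
                                   
                                   
                                   
                                   


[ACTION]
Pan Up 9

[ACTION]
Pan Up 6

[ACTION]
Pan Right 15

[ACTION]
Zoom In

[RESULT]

░░░░░▓▓▓▓                          
░░░░░▓▓▓▓                          
░░░░░▓▓▓▓                          
░░░░░▓▓▓▓                          
░░░░░▓▓▓▓                          
░░░░░▓▓▓▓                          
░░░░░▓▓▓▓                          
░░░░░▓▓▓▓                          
▓▓▓▓▓░░░░                          
▓▓▓▓▓░░░░                          
▓▓▓▓▓░░░░                          
▓▓▓▓▓░░░░                          
▓▓▓▓▓░░░░                          
▓▓▓▓▓░░░░                          
▓▓▓▓▓░░░░                          
▓▓▓▓▓░░░░                          
░░░░░▓▓▓▓                          
░░░░░▓▓▓▓                          
░░░░░▓▓▓▓                          
░░░░░▓▓▓▓                          
░░░░░▓▓▓▓                          
░░░░░▓▓▓▓                          
░░░░░▓▓▓▓                          
░░░░░▓▓▓▓                          
▓▓▓▓▓░░░░                          


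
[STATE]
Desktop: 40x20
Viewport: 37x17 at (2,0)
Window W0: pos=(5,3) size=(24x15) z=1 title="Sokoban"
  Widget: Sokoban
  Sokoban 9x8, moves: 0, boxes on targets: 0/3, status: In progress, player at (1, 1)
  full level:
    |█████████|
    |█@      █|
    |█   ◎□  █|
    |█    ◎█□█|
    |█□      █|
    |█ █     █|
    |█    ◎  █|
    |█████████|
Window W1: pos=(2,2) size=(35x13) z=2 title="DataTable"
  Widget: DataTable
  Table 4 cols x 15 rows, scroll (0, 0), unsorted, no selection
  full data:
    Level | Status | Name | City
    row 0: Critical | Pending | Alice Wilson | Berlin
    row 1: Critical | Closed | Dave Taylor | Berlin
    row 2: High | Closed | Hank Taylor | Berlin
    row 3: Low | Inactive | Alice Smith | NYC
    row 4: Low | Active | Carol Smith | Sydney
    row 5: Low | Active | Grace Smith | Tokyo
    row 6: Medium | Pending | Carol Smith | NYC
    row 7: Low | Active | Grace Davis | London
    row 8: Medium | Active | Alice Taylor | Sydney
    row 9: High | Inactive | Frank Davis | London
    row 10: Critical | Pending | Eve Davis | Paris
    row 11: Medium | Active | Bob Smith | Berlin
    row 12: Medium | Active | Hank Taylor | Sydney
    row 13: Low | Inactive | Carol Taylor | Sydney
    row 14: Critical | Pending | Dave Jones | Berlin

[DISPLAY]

                                     
                                     
┏━━━━━━━━━━━━━━━━━━━━━━━━━━━━━━━━━┓  
┃ DataTable                       ┃  
┠─────────────────────────────────┨  
┃Level   │Status  │Name        │Ci┃  
┃────────┼────────┼────────────┼──┃  
┃Critical│Pending │Alice Wilson│Be┃  
┃Critical│Closed  │Dave Taylor │Be┃  
┃High    │Closed  │Hank Taylor │Be┃  
┃Low     │Inactive│Alice Smith │NY┃  
┃Low     │Active  │Carol Smith │Sy┃  
┃Low     │Active  │Grace Smith │To┃  
┃Medium  │Pending │Carol Smith │NY┃  
┗━━━━━━━━━━━━━━━━━━━━━━━━━━━━━━━━━┛  
   ┃                      ┃          
   ┃                      ┃          


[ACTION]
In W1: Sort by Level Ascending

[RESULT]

                                     
                                     
┏━━━━━━━━━━━━━━━━━━━━━━━━━━━━━━━━━┓  
┃ DataTable                       ┃  
┠─────────────────────────────────┨  
┃Level  ▲│Status  │Name        │Ci┃  
┃────────┼────────┼────────────┼──┃  
┃Critical│Pending │Alice Wilson│Be┃  
┃Critical│Closed  │Dave Taylor │Be┃  
┃Critical│Pending │Eve Davis   │Pa┃  
┃Critical│Pending │Dave Jones  │Be┃  
┃High    │Closed  │Hank Taylor │Be┃  
┃High    │Inactive│Frank Davis │Lo┃  
┃Low     │Inactive│Alice Smith │NY┃  
┗━━━━━━━━━━━━━━━━━━━━━━━━━━━━━━━━━┛  
   ┃                      ┃          
   ┃                      ┃          


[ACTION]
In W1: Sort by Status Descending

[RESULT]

                                     
                                     
┏━━━━━━━━━━━━━━━━━━━━━━━━━━━━━━━━━┓  
┃ DataTable                       ┃  
┠─────────────────────────────────┨  
┃Level   │Status ▼│Name        │Ci┃  
┃────────┼────────┼────────────┼──┃  
┃Critical│Pending │Alice Wilson│Be┃  
┃Critical│Pending │Eve Davis   │Pa┃  
┃Critical│Pending │Dave Jones  │Be┃  
┃Medium  │Pending │Carol Smith │NY┃  
┃High    │Inactive│Frank Davis │Lo┃  
┃Low     │Inactive│Alice Smith │NY┃  
┃Low     │Inactive│Carol Taylor│Sy┃  
┗━━━━━━━━━━━━━━━━━━━━━━━━━━━━━━━━━┛  
   ┃                      ┃          
   ┃                      ┃          


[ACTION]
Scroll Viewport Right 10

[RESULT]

                                     
                                     
━━━━━━━━━━━━━━━━━━━━━━━━━━━━━━━━━┓   
 DataTable                       ┃   
─────────────────────────────────┨   
Level   │Status ▼│Name        │Ci┃   
────────┼────────┼────────────┼──┃   
Critical│Pending │Alice Wilson│Be┃   
Critical│Pending │Eve Davis   │Pa┃   
Critical│Pending │Dave Jones  │Be┃   
Medium  │Pending │Carol Smith │NY┃   
High    │Inactive│Frank Davis │Lo┃   
Low     │Inactive│Alice Smith │NY┃   
Low     │Inactive│Carol Taylor│Sy┃   
━━━━━━━━━━━━━━━━━━━━━━━━━━━━━━━━━┛   
  ┃                      ┃           
  ┃                      ┃           


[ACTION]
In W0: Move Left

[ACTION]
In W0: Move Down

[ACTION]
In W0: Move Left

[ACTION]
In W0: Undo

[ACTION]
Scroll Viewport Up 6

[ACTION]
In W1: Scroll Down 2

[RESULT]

                                     
                                     
━━━━━━━━━━━━━━━━━━━━━━━━━━━━━━━━━┓   
 DataTable                       ┃   
─────────────────────────────────┨   
Level   │Status ▼│Name        │Ci┃   
────────┼────────┼────────────┼──┃   
Critical│Pending │Dave Jones  │Be┃   
Medium  │Pending │Carol Smith │NY┃   
High    │Inactive│Frank Davis │Lo┃   
Low     │Inactive│Alice Smith │NY┃   
Low     │Inactive│Carol Taylor│Sy┃   
Critical│Closed  │Dave Taylor │Be┃   
High    │Closed  │Hank Taylor │Be┃   
━━━━━━━━━━━━━━━━━━━━━━━━━━━━━━━━━┛   
  ┃                      ┃           
  ┃                      ┃           


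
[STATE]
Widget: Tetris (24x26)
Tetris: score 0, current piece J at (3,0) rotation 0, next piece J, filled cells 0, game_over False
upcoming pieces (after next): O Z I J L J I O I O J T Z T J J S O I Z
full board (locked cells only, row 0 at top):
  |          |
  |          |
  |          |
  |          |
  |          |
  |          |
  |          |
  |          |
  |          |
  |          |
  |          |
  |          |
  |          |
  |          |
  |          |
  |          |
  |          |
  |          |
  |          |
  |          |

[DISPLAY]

   █      │Next:        
   ███    │█            
          │███          
          │             
          │             
          │             
          │Score:       
          │0            
          │             
          │             
          │             
          │             
          │             
          │             
          │             
          │             
          │             
          │             
          │             
          │             
          │             
          │             
          │             
          │             
          │             
          │             


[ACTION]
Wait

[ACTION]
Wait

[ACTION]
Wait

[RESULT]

          │Next:        
          │█            
          │███          
   █      │             
   ███    │             
          │             
          │Score:       
          │0            
          │             
          │             
          │             
          │             
          │             
          │             
          │             
          │             
          │             
          │             
          │             
          │             
          │             
          │             
          │             
          │             
          │             
          │             


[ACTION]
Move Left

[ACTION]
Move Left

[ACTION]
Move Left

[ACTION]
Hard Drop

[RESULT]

   █      │Next:        
   ███    │▓▓           
          │▓▓           
          │             
          │             
          │             
          │Score:       
          │0            
          │             
          │             
          │             
          │             
          │             
          │             
          │             
          │             
          │             
          │             
█         │             
███       │             
          │             
          │             
          │             
          │             
          │             
          │             
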